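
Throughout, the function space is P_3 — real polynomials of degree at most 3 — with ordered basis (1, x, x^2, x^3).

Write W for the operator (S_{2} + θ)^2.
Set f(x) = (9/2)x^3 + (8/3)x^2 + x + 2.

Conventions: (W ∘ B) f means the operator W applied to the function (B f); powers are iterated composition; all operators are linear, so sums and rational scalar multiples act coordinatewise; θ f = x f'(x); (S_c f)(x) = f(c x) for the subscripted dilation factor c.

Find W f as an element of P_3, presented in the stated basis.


the result is g(x) = (1089/2)x^3 + 96x^2 + 9x + 2

S_{2} f = 36x^3 + (32/3)x^2 + 2x + 2
θ f = (27/2)x^3 + (16/3)x^2 + x
(S_{2} + θ) f = (99/2)x^3 + 16x^2 + 3x + 2
S_{2} (S_{2} + θ) f = 396x^3 + 64x^2 + 6x + 2
θ (S_{2} + θ) f = (297/2)x^3 + 32x^2 + 3x
(S_{2} + θ) (S_{2} + θ) f = (1089/2)x^3 + 96x^2 + 9x + 2


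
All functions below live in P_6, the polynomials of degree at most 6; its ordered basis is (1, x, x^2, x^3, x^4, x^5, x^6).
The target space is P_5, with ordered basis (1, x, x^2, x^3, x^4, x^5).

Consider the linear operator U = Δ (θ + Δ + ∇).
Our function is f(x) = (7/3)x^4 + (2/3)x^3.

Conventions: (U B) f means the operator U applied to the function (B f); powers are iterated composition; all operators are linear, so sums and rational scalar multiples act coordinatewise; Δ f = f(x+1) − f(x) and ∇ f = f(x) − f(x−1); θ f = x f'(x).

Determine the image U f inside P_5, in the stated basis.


θ f = (28/3)x^4 + 2x^3
Δ f = (28/3)x^3 + 16x^2 + (34/3)x + 3
∇ f = (28/3)x^3 - 12x^2 + (22/3)x - 5/3
(θ + Δ + ∇) f = (28/3)x^4 + (62/3)x^3 + 4x^2 + (56/3)x + 4/3
Δ (θ + Δ + ∇) f = (112/3)x^3 + 118x^2 + (322/3)x + 158/3

the result is g(x) = (112/3)x^3 + 118x^2 + (322/3)x + 158/3


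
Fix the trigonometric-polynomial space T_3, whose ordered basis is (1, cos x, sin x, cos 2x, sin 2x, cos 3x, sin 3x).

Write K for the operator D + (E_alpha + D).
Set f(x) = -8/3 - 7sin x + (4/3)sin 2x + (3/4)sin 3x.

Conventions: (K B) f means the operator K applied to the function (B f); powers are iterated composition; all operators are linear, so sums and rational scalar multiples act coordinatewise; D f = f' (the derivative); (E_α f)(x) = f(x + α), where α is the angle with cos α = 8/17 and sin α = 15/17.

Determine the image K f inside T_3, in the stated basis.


g(x) = -8/3 - (343/17)cos x - (56/17)sin x + (5584/867)cos 2x - (644/867)sin 2x + (86949/19652)cos 3x - (3666/4913)sin 3x

D f = -7cos x + (8/3)cos 2x + (9/4)cos 3x
E_alpha f = -8/3 - (105/17)cos x - (56/17)sin x + (320/289)cos 2x - (644/867)sin 2x - (1485/19652)cos 3x - (3666/4913)sin 3x
D f = -7cos x + (8/3)cos 2x + (9/4)cos 3x
(E_alpha + D) f = -8/3 - (224/17)cos x - (56/17)sin x + (3272/867)cos 2x - (644/867)sin 2x + (10683/4913)cos 3x - (3666/4913)sin 3x
(D + (E_alpha + D)) f = -8/3 - (343/17)cos x - (56/17)sin x + (5584/867)cos 2x - (644/867)sin 2x + (86949/19652)cos 3x - (3666/4913)sin 3x


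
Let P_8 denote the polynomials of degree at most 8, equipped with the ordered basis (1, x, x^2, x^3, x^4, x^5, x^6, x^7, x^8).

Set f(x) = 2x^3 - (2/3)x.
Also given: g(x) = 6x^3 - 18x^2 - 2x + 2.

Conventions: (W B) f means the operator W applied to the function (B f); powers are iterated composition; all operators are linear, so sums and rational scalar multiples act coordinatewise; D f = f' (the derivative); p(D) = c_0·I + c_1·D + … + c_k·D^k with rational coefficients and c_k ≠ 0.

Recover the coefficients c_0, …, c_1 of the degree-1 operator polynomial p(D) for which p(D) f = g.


D^0 f = 2x^3 - (2/3)x
D^1 f = 6x^2 - 2/3
matching coefficients of g against c_0 f + c_1 Df + … from the top degree down determines the c_i
solution: c_0 = 3, c_1 = -3

c_0 = 3, c_1 = -3


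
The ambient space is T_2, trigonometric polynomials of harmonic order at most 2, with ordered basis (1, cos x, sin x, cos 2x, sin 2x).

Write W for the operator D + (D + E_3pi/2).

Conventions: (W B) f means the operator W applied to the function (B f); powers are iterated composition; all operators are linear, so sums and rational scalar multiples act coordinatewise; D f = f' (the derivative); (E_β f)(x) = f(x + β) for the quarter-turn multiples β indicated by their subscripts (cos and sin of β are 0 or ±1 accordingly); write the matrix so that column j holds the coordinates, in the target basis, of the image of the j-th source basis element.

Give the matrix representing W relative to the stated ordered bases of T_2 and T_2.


image of 1: 1
image of cos x: -sin x
image of sin x: cos x
image of cos 2x: -cos 2x - 4sin 2x
image of sin 2x: 4cos 2x - sin 2x
each image's coordinates form column j of the matrix

the matrix is [[1, 0, 0, 0, 0]; [0, 0, 1, 0, 0]; [0, -1, 0, 0, 0]; [0, 0, 0, -1, 4]; [0, 0, 0, -4, -1]] (rows listed top to bottom)


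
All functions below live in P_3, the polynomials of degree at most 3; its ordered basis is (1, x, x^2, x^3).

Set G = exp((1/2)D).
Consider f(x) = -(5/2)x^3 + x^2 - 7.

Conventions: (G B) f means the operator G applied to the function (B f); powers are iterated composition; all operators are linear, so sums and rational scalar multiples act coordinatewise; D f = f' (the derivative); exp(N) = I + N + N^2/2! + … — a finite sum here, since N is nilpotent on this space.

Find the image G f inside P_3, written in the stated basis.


order-1 term: -(15/4)x^2 + x
order-2 term: -(15/8)x + 1/4
order-3 term: -5/16
the series for exp((1/2)D) f terminates at order 3
exp((1/2)D) f = -(5/2)x^3 - (11/4)x^2 - (7/8)x - 113/16

the image equals g(x) = -(5/2)x^3 - (11/4)x^2 - (7/8)x - 113/16


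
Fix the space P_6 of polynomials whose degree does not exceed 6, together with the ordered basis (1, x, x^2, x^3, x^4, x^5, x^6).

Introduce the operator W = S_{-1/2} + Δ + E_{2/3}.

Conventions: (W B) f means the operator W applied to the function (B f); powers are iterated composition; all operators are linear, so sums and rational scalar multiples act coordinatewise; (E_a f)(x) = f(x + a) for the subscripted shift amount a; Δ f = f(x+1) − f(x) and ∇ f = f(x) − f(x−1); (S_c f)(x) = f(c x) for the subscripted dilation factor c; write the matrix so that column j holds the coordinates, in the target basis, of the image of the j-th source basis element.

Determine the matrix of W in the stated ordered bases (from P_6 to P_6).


the matrix is [[2, 5/3, 13/9, 35/27, 97/81, 275/243, 793/729]; [0, 1/2, 10/3, 13/3, 140/27, 485/81, 550/81]; [0, 0, 5/4, 5, 26/3, 350/27, 485/27]; [0, 0, 0, 7/8, 20/3, 130/9, 700/27]; [0, 0, 0, 0, 17/16, 25/3, 65/3]; [0, 0, 0, 0, 0, 31/32, 10]; [0, 0, 0, 0, 0, 0, 65/64]] (rows listed top to bottom)

image of 1: 2
image of x: (1/2)x + 5/3
image of x^2: (5/4)x^2 + (10/3)x + 13/9
image of x^3: (7/8)x^3 + 5x^2 + (13/3)x + 35/27
image of x^4: (17/16)x^4 + (20/3)x^3 + (26/3)x^2 + (140/27)x + 97/81
image of x^5: (31/32)x^5 + (25/3)x^4 + (130/9)x^3 + (350/27)x^2 + (485/81)x + 275/243
image of x^6: (65/64)x^6 + 10x^5 + (65/3)x^4 + (700/27)x^3 + (485/27)x^2 + (550/81)x + 793/729
each image's coordinates form column j of the matrix


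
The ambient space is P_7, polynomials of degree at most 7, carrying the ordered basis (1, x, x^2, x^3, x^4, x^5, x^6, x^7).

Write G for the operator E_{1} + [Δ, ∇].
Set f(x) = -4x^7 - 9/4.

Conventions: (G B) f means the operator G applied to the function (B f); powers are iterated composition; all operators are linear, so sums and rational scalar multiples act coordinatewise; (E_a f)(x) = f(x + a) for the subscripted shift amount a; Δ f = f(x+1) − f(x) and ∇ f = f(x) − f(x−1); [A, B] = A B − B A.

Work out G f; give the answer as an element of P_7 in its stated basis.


E_{1} f = -4x^7 - 28x^6 - 84x^5 - 140x^4 - 140x^3 - 84x^2 - 28x - 25/4
∇ f = -28x^6 + 84x^5 - 140x^4 + 140x^3 - 84x^2 + 28x - 4
Δ ∇ f = -168x^5 - 280x^3 - 56x
Δ f = -28x^6 - 84x^5 - 140x^4 - 140x^3 - 84x^2 - 28x - 4
∇ Δ f = -168x^5 - 280x^3 - 56x
[Δ, ∇] f = 0
(E_{1} + [Δ, ∇]) f = -4x^7 - 28x^6 - 84x^5 - 140x^4 - 140x^3 - 84x^2 - 28x - 25/4

g(x) = -4x^7 - 28x^6 - 84x^5 - 140x^4 - 140x^3 - 84x^2 - 28x - 25/4


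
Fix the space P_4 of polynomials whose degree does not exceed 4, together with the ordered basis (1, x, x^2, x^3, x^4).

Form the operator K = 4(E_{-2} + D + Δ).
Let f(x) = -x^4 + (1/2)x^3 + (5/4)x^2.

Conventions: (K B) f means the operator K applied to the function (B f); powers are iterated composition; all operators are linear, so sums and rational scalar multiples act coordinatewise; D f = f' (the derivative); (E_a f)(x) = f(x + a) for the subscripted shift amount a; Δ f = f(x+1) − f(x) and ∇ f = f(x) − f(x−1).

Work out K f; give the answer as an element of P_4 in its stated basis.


E_{-2} f = -x^4 + (17/2)x^3 - (103/4)x^2 + 33x - 15
D f = -4x^3 + (3/2)x^2 + (5/2)x
Δ f = -4x^3 - (9/2)x^2 + 3/4
(E_{-2} + D + Δ) f = -x^4 + (1/2)x^3 - (115/4)x^2 + (71/2)x - 57/4
(4(E_{-2} + D + Δ)) f = -4x^4 + 2x^3 - 115x^2 + 142x - 57

g(x) = -4x^4 + 2x^3 - 115x^2 + 142x - 57


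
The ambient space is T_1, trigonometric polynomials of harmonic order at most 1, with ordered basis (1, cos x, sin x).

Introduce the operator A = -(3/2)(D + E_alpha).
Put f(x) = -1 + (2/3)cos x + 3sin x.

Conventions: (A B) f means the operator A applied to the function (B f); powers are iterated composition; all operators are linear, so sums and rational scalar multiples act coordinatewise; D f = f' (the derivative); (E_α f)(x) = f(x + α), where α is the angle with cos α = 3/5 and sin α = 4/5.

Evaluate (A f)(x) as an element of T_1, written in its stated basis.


D f = 3cos x - (2/3)sin x
E_alpha f = -1 + (14/5)cos x + (19/15)sin x
(D + E_alpha) f = -1 + (29/5)cos x + (3/5)sin x
(-(3/2)(D + E_alpha)) f = 3/2 - (87/10)cos x - (9/10)sin x

g(x) = 3/2 - (87/10)cos x - (9/10)sin x


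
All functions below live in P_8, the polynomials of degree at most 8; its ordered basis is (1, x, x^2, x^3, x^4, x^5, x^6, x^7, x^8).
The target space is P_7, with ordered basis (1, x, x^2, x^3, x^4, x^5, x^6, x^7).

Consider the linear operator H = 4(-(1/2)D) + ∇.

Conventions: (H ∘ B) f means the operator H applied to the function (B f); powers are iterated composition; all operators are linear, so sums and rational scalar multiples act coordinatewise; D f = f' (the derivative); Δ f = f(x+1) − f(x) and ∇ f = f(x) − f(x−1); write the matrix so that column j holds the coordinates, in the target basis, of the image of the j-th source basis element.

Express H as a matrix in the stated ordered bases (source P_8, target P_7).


the matrix is [[0, -1, -1, 1, -1, 1, -1, 1, -1]; [0, 0, -2, -3, 4, -5, 6, -7, 8]; [0, 0, 0, -3, -6, 10, -15, 21, -28]; [0, 0, 0, 0, -4, -10, 20, -35, 56]; [0, 0, 0, 0, 0, -5, -15, 35, -70]; [0, 0, 0, 0, 0, 0, -6, -21, 56]; [0, 0, 0, 0, 0, 0, 0, -7, -28]; [0, 0, 0, 0, 0, 0, 0, 0, -8]] (rows listed top to bottom)

image of 1: 0
image of x: -1
image of x^2: -2x - 1
image of x^3: -3x^2 - 3x + 1
image of x^4: -4x^3 - 6x^2 + 4x - 1
image of x^5: -5x^4 - 10x^3 + 10x^2 - 5x + 1
image of x^6: -6x^5 - 15x^4 + 20x^3 - 15x^2 + 6x - 1
image of x^7: -7x^6 - 21x^5 + 35x^4 - 35x^3 + 21x^2 - 7x + 1
image of x^8: -8x^7 - 28x^6 + 56x^5 - 70x^4 + 56x^3 - 28x^2 + 8x - 1
each image's coordinates form column j of the matrix


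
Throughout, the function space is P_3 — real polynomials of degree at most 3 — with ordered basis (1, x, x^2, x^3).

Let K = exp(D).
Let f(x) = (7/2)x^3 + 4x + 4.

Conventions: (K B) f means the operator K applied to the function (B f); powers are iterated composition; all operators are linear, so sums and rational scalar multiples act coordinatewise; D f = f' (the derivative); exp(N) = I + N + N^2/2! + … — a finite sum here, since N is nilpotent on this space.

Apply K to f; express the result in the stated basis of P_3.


order-1 term: (21/2)x^2 + 4
order-2 term: (21/2)x
order-3 term: 7/2
the series for exp(D) f terminates at order 3
exp(D) f = (7/2)x^3 + (21/2)x^2 + (29/2)x + 23/2

the image equals g(x) = (7/2)x^3 + (21/2)x^2 + (29/2)x + 23/2


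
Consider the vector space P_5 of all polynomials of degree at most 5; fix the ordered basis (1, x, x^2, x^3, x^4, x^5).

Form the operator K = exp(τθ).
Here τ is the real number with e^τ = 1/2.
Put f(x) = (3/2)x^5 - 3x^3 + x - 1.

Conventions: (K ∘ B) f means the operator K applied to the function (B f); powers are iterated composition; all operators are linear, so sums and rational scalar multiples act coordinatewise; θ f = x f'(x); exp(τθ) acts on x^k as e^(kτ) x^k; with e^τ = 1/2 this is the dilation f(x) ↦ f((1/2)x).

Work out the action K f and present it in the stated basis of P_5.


exp(τθ) x^k = e^(kτ) x^k; with e^τ = 1/2 this sends x^k to (1/2)^k x^k
x ↦ 1/2 x
x^3 ↦ 1/8 x^3
x^5 ↦ 1/32 x^5
applying this coordinatewise to f: exp(τθ) f = (3/64)x^5 - (3/8)x^3 + (1/2)x - 1

the image equals g(x) = (3/64)x^5 - (3/8)x^3 + (1/2)x - 1


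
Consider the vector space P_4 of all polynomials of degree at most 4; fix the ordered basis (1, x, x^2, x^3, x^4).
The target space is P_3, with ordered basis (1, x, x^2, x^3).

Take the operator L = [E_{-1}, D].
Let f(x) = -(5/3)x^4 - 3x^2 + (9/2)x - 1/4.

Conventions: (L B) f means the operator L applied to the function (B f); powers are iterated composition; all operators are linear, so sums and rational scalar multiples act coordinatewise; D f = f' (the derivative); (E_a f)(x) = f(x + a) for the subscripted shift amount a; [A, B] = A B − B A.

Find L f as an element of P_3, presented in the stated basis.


D f = -(20/3)x^3 - 6x + 9/2
E_{-1} D f = -(20/3)x^3 + 20x^2 - 26x + 103/6
E_{-1} f = -(5/3)x^4 + (20/3)x^3 - 13x^2 + (103/6)x - 113/12
D E_{-1} f = -(20/3)x^3 + 20x^2 - 26x + 103/6
[E_{-1}, D] f = 0

g(x) = 0


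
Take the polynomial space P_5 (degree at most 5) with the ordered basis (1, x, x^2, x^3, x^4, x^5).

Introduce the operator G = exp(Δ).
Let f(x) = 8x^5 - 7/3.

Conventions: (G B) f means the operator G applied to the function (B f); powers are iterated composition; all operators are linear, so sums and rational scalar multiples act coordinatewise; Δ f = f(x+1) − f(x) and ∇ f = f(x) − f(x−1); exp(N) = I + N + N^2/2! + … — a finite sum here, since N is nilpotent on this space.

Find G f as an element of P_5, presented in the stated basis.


the result is g(x) = 8x^5 + 40x^4 + 160x^3 + 400x^2 + 600x + 1241/3

order-1 term: 40x^4 + 80x^3 + 80x^2 + 40x + 8
order-2 term: 80x^3 + 240x^2 + 280x + 120
order-3 term: 80x^2 + 240x + 200
order-4 term: 40x + 80
order-5 term: 8
the series for exp(Δ) f terminates at order 5
exp(Δ) f = 8x^5 + 40x^4 + 160x^3 + 400x^2 + 600x + 1241/3


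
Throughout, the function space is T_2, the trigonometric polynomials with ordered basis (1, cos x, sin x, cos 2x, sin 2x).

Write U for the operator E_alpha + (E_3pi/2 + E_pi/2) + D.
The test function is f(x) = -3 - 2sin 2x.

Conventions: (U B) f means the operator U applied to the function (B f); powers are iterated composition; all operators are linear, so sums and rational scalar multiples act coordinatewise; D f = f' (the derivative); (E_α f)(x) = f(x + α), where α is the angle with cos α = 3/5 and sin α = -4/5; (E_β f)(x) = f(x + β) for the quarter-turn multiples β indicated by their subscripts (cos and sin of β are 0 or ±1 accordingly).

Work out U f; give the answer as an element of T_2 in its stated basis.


E_alpha f = -3 + (48/25)cos 2x + (14/25)sin 2x
E_3pi/2 f = -3 + 2sin 2x
E_pi/2 f = -3 + 2sin 2x
(E_3pi/2 + E_pi/2) f = -6 + 4sin 2x
D f = -4cos 2x
(E_alpha + (E_3pi/2 + E_pi/2) + D) f = -9 - (52/25)cos 2x + (114/25)sin 2x

the result is g(x) = -9 - (52/25)cos 2x + (114/25)sin 2x


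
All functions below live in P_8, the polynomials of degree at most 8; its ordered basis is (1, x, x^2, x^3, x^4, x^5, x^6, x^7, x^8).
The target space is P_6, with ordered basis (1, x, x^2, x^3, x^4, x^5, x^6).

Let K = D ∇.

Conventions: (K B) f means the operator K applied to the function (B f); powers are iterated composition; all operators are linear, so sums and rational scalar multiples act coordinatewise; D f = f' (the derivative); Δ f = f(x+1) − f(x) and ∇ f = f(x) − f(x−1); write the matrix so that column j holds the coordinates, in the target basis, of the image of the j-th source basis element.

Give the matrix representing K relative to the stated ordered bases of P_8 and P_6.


image of 1: 0
image of x: 0
image of x^2: 2
image of x^3: 6x - 3
image of x^4: 12x^2 - 12x + 4
image of x^5: 20x^3 - 30x^2 + 20x - 5
image of x^6: 30x^4 - 60x^3 + 60x^2 - 30x + 6
image of x^7: 42x^5 - 105x^4 + 140x^3 - 105x^2 + 42x - 7
image of x^8: 56x^6 - 168x^5 + 280x^4 - 280x^3 + 168x^2 - 56x + 8
each image's coordinates form column j of the matrix

the matrix is [[0, 0, 2, -3, 4, -5, 6, -7, 8]; [0, 0, 0, 6, -12, 20, -30, 42, -56]; [0, 0, 0, 0, 12, -30, 60, -105, 168]; [0, 0, 0, 0, 0, 20, -60, 140, -280]; [0, 0, 0, 0, 0, 0, 30, -105, 280]; [0, 0, 0, 0, 0, 0, 0, 42, -168]; [0, 0, 0, 0, 0, 0, 0, 0, 56]] (rows listed top to bottom)


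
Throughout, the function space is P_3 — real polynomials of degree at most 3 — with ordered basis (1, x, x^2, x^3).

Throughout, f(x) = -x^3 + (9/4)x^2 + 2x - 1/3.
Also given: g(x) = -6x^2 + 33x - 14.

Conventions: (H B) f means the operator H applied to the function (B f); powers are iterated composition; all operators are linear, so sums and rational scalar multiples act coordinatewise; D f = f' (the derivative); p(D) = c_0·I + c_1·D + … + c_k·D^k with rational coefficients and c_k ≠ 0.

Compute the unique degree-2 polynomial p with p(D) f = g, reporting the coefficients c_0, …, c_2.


D^0 f = -x^3 + (9/4)x^2 + 2x - 1/3
D^1 f = -3x^2 + (9/2)x + 2
D^2 f = -6x + 9/2
matching coefficients of g against c_0 f + c_1 Df + … from the top degree down determines the c_i
solution: c_0 = 0, c_1 = 2, c_2 = -4

p(D) = 2·D − 4·D^2, i.e. c_0 = 0, c_1 = 2, c_2 = -4


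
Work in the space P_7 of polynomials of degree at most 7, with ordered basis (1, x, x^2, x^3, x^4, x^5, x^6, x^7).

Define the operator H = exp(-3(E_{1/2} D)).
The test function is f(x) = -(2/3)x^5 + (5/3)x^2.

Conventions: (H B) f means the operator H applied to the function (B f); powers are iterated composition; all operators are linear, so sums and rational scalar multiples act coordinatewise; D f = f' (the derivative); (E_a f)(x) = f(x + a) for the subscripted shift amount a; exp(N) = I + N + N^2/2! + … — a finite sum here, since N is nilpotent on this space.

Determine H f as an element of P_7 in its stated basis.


order-1 term: 10x^4 + 20x^3 + 15x^2 - 5x - 35/8
order-2 term: -60x^3 - 180x^2 - 180x - 45
order-3 term: 180x^2 + 540x + 405
order-4 term: -270x - 540
order-5 term: 162
the series for exp(-3(E_{1/2} D)) f terminates at order 5
exp(-3(E_{1/2} D)) f = -(2/3)x^5 + 10x^4 - 40x^3 + (50/3)x^2 + 85x - 179/8

the image equals g(x) = -(2/3)x^5 + 10x^4 - 40x^3 + (50/3)x^2 + 85x - 179/8


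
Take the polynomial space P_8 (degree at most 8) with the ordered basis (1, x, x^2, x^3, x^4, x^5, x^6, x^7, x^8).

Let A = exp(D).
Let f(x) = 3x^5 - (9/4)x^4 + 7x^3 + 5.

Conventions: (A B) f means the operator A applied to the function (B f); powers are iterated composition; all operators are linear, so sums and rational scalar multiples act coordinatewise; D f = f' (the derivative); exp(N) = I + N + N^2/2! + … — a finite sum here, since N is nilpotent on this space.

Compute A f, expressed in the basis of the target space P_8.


order-1 term: 15x^4 - 9x^3 + 21x^2
order-2 term: 30x^3 - (27/2)x^2 + 21x
order-3 term: 30x^2 - 9x + 7
order-4 term: 15x - 9/4
order-5 term: 3
the series for exp(D) f terminates at order 5
exp(D) f = 3x^5 + (51/4)x^4 + 28x^3 + (75/2)x^2 + 27x + 51/4

the image equals g(x) = 3x^5 + (51/4)x^4 + 28x^3 + (75/2)x^2 + 27x + 51/4


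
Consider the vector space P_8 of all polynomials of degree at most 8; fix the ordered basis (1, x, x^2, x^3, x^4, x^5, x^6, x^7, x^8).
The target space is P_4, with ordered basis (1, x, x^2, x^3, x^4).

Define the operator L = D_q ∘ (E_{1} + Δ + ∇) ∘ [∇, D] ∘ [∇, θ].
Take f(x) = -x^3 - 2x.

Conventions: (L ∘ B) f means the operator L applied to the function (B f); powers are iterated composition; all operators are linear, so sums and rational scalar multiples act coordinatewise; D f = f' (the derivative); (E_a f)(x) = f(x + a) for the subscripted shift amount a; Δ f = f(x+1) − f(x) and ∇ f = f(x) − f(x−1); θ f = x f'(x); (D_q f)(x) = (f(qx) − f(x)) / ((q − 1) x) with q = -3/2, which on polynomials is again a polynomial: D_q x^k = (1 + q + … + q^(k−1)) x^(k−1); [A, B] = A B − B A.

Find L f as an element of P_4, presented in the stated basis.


g(x) = 0

θ f = -3x^3 - 2x
∇ θ f = -9x^2 + 9x - 5
∇ f = -3x^2 + 3x - 3
θ ∇ f = -6x^2 + 3x
[∇, θ] f = -3x^2 + 6x - 5
D [∇, θ] f = -6x + 6
∇ D [∇, θ] f = -6
∇ [∇, θ] f = -6x + 9
D ∇ [∇, θ] f = -6
[∇, D] [∇, θ] f = 0
E_{1} [∇, D] [∇, θ] f = 0
Δ [∇, D] [∇, θ] f = 0
∇ [∇, D] [∇, θ] f = 0
(E_{1} + Δ + ∇) [∇, D] [∇, θ] f = 0
D_q (E_{1} + Δ + ∇) [∇, D] [∇, θ] f = 0


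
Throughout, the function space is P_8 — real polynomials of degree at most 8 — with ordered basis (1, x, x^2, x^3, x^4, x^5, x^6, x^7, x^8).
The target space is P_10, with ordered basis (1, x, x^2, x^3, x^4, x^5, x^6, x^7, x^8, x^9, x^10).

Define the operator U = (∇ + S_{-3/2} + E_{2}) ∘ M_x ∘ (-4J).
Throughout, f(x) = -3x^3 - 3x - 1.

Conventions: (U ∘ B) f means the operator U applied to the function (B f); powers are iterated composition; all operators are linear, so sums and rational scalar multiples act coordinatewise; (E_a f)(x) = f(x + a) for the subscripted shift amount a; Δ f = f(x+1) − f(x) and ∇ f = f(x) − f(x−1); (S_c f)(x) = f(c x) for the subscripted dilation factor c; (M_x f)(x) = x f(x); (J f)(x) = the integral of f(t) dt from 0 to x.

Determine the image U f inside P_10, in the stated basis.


J f = -(3/4)x^4 - (3/2)x^2 - x
(-4J) f = 3x^4 + 6x^2 + 4x
M_x (-4J) f = 3x^5 + 6x^3 + 4x^2
∇ M_x (-4J) f = 15x^4 - 30x^3 + 48x^2 - 25x + 5
S_{-3/2} M_x (-4J) f = -(729/32)x^5 - (81/4)x^3 + 9x^2
E_{2} M_x (-4J) f = 3x^5 + 30x^4 + 126x^3 + 280x^2 + 328x + 160
(∇ + S_{-3/2} + E_{2}) M_x (-4J) f = -(633/32)x^5 + 45x^4 + (303/4)x^3 + 337x^2 + 303x + 165

the image equals g(x) = -(633/32)x^5 + 45x^4 + (303/4)x^3 + 337x^2 + 303x + 165


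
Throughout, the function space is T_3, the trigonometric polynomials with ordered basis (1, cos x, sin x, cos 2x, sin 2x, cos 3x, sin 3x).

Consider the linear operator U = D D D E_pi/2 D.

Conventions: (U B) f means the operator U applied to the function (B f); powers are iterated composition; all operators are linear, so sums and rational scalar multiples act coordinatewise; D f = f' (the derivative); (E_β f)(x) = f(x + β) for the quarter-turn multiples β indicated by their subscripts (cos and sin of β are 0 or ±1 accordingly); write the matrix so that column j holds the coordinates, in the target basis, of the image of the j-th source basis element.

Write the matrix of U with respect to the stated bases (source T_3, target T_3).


the matrix is [[0, 0, 0, 0, 0, 0, 0]; [0, 0, 1, 0, 0, 0, 0]; [0, -1, 0, 0, 0, 0, 0]; [0, 0, 0, -16, 0, 0, 0]; [0, 0, 0, 0, -16, 0, 0]; [0, 0, 0, 0, 0, 0, -81]; [0, 0, 0, 0, 0, 81, 0]] (rows listed top to bottom)

image of 1: 0
image of cos x: -sin x
image of sin x: cos x
image of cos 2x: -16cos 2x
image of sin 2x: -16sin 2x
image of cos 3x: 81sin 3x
image of sin 3x: -81cos 3x
each image's coordinates form column j of the matrix


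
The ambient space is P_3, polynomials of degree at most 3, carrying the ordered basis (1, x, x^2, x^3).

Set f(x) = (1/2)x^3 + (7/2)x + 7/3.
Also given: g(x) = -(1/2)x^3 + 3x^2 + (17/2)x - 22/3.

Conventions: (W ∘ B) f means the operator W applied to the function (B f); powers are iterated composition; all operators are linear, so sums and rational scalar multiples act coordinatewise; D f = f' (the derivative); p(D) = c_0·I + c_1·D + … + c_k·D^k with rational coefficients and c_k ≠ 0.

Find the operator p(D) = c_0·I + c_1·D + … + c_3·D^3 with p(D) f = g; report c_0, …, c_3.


D^0 f = (1/2)x^3 + (7/2)x + 7/3
D^1 f = (3/2)x^2 + 7/2
D^2 f = 3x
D^3 f = 3
matching coefficients of g against c_0 f + c_1 Df + … from the top degree down determines the c_i
solution: c_0 = -1, c_1 = 2, c_2 = 4, c_3 = -4

p(D) = -I + 2·D + 4·D^2 − 4·D^3, i.e. c_0 = -1, c_1 = 2, c_2 = 4, c_3 = -4


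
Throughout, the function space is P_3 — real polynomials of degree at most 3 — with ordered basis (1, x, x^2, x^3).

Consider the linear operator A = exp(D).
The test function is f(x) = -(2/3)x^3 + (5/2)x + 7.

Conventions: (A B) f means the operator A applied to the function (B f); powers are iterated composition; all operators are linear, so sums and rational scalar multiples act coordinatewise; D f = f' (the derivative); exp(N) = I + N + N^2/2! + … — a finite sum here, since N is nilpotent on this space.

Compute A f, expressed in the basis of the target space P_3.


the result is g(x) = -(2/3)x^3 - 2x^2 + (1/2)x + 53/6

order-1 term: -2x^2 + 5/2
order-2 term: -2x
order-3 term: -2/3
the series for exp(D) f terminates at order 3
exp(D) f = -(2/3)x^3 - 2x^2 + (1/2)x + 53/6


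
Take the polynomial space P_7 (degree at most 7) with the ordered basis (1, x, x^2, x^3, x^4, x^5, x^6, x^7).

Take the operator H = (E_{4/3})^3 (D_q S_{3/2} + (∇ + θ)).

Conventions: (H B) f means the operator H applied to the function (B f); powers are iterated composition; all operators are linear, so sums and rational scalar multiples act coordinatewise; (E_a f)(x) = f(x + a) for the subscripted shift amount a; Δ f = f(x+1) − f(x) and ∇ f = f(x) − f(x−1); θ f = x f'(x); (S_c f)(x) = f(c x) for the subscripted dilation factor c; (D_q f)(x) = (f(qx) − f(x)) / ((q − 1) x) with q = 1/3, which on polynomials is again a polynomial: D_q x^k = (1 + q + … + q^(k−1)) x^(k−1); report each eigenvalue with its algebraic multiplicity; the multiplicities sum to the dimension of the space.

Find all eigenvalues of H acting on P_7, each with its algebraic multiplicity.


λ = 0 (multiplicity 1), λ = 1 (multiplicity 1), λ = 2 (multiplicity 1), λ = 3 (multiplicity 1), λ = 4 (multiplicity 1), λ = 5 (multiplicity 1), λ = 6 (multiplicity 1), λ = 7 (multiplicity 1)

image of 1: 0
image of x: x + 13/2
image of x^2: 2x^2 + 21x + 51
image of x^3: 3x^3 + (351/8)x^2 + 204x + 307
image of x^4: 4x^4 + (151/2)x^3 + 516x^2 + 1532x + 1679
image of x^5: 5x^5 + (3723/32)x^4 + (2103/2)x^3 + 4659x^2 + 10179x + 8805
image of x^6: 6x^6 + (2673/16)x^5 + (7545/4)x^4 + 11150x^3 + 36585x^2 + 63390x + 45415
image of x^7: 7x^7 + (29263/128)x^6 + (49821/16)x^5 + (184985/8)x^4 + 101635x^3 + 265299x^2 + 381665x + 233813
the matrix is upper triangular; its diagonal is (0, 1, 2, 3, 4, 5, 6, 7)
for a triangular matrix the eigenvalues are the diagonal entries, with algebraic multiplicity their repetition count


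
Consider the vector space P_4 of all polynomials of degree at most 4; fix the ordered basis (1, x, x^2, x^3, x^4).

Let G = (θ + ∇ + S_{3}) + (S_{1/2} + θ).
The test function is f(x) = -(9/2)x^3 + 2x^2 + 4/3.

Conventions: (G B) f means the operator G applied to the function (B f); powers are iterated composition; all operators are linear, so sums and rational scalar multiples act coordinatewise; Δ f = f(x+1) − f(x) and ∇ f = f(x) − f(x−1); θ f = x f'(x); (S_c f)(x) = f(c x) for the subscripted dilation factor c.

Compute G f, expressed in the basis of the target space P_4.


θ f = -(27/2)x^3 + 4x^2
∇ f = -(27/2)x^2 + (35/2)x - 13/2
S_{3} f = -(243/2)x^3 + 18x^2 + 4/3
(θ + ∇ + S_{3}) f = -135x^3 + (17/2)x^2 + (35/2)x - 31/6
S_{1/2} f = -(9/16)x^3 + (1/2)x^2 + 4/3
θ f = -(27/2)x^3 + 4x^2
(S_{1/2} + θ) f = -(225/16)x^3 + (9/2)x^2 + 4/3
((θ + ∇ + S_{3}) + (S_{1/2} + θ)) f = -(2385/16)x^3 + 13x^2 + (35/2)x - 23/6

g(x) = -(2385/16)x^3 + 13x^2 + (35/2)x - 23/6


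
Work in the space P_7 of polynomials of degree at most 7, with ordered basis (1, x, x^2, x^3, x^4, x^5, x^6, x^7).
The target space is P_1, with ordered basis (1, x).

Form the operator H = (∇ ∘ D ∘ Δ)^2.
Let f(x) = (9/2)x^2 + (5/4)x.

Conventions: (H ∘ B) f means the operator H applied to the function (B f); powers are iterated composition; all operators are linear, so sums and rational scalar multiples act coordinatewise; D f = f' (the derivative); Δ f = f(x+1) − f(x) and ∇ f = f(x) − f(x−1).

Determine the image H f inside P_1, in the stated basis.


Δ f = 9x + 23/4
D Δ f = 9
∇ (D ∘ Δ) f = 0
Δ (∇ ∘ D ∘ Δ) f = 0
D Δ (∇ ∘ D ∘ Δ) f = 0
∇ (D ∘ Δ) (∇ ∘ D ∘ Δ) f = 0

g(x) = 0


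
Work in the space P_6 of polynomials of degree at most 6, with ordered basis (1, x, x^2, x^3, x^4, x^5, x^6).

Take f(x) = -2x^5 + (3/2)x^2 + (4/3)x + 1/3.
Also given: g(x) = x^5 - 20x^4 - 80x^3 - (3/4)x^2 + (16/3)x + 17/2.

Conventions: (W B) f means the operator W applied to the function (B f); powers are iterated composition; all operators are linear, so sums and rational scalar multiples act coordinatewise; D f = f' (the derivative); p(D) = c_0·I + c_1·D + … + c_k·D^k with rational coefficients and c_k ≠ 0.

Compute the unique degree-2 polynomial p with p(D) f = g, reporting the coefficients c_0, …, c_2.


D^0 f = -2x^5 + (3/2)x^2 + (4/3)x + 1/3
D^1 f = -10x^4 + 3x + 4/3
D^2 f = -40x^3 + 3
matching coefficients of g against c_0 f + c_1 Df + … from the top degree down determines the c_i
solution: c_0 = -1/2, c_1 = 2, c_2 = 2

p(D) = -(1/2)·I + 2·D + 2·D^2, i.e. c_0 = -1/2, c_1 = 2, c_2 = 2


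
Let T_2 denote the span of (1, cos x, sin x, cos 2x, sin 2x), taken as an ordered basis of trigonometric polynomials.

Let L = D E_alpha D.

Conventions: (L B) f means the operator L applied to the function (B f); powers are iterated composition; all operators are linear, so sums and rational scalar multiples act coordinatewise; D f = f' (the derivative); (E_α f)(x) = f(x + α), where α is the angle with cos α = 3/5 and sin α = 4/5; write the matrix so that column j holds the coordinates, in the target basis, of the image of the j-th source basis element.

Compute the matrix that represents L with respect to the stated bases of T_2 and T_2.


the matrix is [[0, 0, 0, 0, 0]; [0, -3/5, -4/5, 0, 0]; [0, 4/5, -3/5, 0, 0]; [0, 0, 0, 28/25, -96/25]; [0, 0, 0, 96/25, 28/25]] (rows listed top to bottom)

image of 1: 0
image of cos x: -(3/5)cos x + (4/5)sin x
image of sin x: -(4/5)cos x - (3/5)sin x
image of cos 2x: (28/25)cos 2x + (96/25)sin 2x
image of sin 2x: -(96/25)cos 2x + (28/25)sin 2x
each image's coordinates form column j of the matrix


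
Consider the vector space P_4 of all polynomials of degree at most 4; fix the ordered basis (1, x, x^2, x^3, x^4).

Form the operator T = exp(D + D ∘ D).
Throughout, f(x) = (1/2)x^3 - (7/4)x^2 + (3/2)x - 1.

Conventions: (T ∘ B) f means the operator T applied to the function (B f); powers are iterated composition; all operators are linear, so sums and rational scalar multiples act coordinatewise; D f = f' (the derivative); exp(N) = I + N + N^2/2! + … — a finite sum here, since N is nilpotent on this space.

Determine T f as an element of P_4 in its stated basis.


the image equals g(x) = (1/2)x^3 - (1/4)x^2 + (5/2)x - 5/4

order-1 term: (3/2)x^2 - (1/2)x - 2
order-2 term: (3/2)x + 5/4
order-3 term: 1/2
the series for exp(D + D ∘ D) f terminates at order 3
exp(D + D ∘ D) f = (1/2)x^3 - (1/4)x^2 + (5/2)x - 5/4


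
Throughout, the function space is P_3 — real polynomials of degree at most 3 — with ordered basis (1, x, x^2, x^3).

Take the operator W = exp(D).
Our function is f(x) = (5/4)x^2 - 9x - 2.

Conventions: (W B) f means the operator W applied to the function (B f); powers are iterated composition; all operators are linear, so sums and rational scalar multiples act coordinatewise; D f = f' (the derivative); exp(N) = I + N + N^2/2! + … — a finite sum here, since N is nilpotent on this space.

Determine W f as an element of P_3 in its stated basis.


order-1 term: (5/2)x - 9
order-2 term: 5/4
the series for exp(D) f terminates at order 2
exp(D) f = (5/4)x^2 - (13/2)x - 39/4

g(x) = (5/4)x^2 - (13/2)x - 39/4


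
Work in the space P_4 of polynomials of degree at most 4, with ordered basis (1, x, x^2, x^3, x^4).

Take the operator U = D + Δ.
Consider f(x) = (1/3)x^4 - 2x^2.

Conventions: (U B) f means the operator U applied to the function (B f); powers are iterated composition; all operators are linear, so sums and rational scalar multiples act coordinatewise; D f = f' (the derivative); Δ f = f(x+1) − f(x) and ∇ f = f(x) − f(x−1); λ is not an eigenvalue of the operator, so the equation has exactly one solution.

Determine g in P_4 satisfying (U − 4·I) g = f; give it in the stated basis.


the image equals g(x) = -(1/12)x^4 - (1/6)x^3 + (1/8)x^2 - (1/12)x - 7/96

write g with unknown coordinates in the stated basis and equate coefficients in (U − 4·I) g = f
solving from the highest basis element down gives g = -(1/12)x^4 - (1/6)x^3 + (1/8)x^2 - (1/12)x - 7/96
check: U g = -(2/3)x^3 - (3/2)x^2 - (1/3)x - 7/24
so U g − 4·g = (1/3)x^4 - 2x^2 = f ✓


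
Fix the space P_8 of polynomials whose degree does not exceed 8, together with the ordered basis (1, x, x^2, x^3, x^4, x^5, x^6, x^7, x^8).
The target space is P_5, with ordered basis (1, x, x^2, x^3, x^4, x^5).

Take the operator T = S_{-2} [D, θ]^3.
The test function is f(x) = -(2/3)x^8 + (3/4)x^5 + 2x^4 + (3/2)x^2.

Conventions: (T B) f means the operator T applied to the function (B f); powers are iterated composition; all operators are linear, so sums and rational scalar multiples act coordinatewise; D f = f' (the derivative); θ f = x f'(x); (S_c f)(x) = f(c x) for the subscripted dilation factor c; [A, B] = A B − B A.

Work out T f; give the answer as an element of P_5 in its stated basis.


θ f = -(16/3)x^8 + (15/4)x^5 + 8x^4 + 3x^2
D θ f = -(128/3)x^7 + (75/4)x^4 + 32x^3 + 6x
D f = -(16/3)x^7 + (15/4)x^4 + 8x^3 + 3x
θ D f = -(112/3)x^7 + 15x^4 + 24x^3 + 3x
[D, θ] f = -(16/3)x^7 + (15/4)x^4 + 8x^3 + 3x
θ [D, θ] f = -(112/3)x^7 + 15x^4 + 24x^3 + 3x
D θ [D, θ] f = -(784/3)x^6 + 60x^3 + 72x^2 + 3
D [D, θ] f = -(112/3)x^6 + 15x^3 + 24x^2 + 3
θ D [D, θ] f = -224x^6 + 45x^3 + 48x^2
[D, θ] [D, θ] f = -(112/3)x^6 + 15x^3 + 24x^2 + 3
θ [D, θ] [D, θ] f = -224x^6 + 45x^3 + 48x^2
D θ [D, θ] [D, θ] f = -1344x^5 + 135x^2 + 96x
D [D, θ] [D, θ] f = -224x^5 + 45x^2 + 48x
θ D [D, θ] [D, θ] f = -1120x^5 + 90x^2 + 48x
[D, θ] [D, θ] [D, θ] f = -224x^5 + 45x^2 + 48x
S_{-2} [D, θ]^3 f = 7168x^5 + 180x^2 - 96x

the image equals g(x) = 7168x^5 + 180x^2 - 96x


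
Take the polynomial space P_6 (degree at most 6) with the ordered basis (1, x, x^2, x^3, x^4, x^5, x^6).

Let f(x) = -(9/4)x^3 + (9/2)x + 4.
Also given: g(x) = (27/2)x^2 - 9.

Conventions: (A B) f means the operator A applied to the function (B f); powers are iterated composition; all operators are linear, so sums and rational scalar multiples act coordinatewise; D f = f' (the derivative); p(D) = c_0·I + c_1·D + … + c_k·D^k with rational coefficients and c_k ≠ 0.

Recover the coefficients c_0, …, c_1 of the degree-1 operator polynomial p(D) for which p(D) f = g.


c_0 = 0, c_1 = -2

D^0 f = -(9/4)x^3 + (9/2)x + 4
D^1 f = -(27/4)x^2 + 9/2
matching coefficients of g against c_0 f + c_1 Df + … from the top degree down determines the c_i
solution: c_0 = 0, c_1 = -2


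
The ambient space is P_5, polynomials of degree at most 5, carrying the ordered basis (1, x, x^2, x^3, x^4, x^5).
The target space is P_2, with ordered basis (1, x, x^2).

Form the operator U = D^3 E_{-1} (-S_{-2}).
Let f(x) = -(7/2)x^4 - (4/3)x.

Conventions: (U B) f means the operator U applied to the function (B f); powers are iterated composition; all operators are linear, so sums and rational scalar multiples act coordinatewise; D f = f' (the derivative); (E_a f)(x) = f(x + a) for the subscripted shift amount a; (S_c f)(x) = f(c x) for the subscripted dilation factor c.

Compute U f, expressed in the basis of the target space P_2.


S_{-2} f = -56x^4 + (8/3)x
(-S_{-2}) f = 56x^4 - (8/3)x
E_{-1} (-S_{-2}) f = 56x^4 - 224x^3 + 336x^2 - (680/3)x + 176/3
D E_{-1} (-S_{-2}) f = 224x^3 - 672x^2 + 672x - 680/3
D D E_{-1} (-S_{-2}) f = 672x^2 - 1344x + 672
D D D E_{-1} (-S_{-2}) f = 1344x - 1344

the image equals g(x) = 1344x - 1344


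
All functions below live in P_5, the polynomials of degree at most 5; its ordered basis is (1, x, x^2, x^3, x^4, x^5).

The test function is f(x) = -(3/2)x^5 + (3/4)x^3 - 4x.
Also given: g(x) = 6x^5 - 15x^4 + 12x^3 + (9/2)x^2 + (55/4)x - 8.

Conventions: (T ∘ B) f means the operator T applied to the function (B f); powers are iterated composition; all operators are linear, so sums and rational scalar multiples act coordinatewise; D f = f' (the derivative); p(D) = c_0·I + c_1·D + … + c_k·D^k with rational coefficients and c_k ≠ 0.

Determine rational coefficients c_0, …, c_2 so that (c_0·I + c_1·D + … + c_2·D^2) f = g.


c_0 = -4, c_1 = 2, c_2 = -1/2

D^0 f = -(3/2)x^5 + (3/4)x^3 - 4x
D^1 f = -(15/2)x^4 + (9/4)x^2 - 4
D^2 f = -30x^3 + (9/2)x
matching coefficients of g against c_0 f + c_1 Df + … from the top degree down determines the c_i
solution: c_0 = -4, c_1 = 2, c_2 = -1/2


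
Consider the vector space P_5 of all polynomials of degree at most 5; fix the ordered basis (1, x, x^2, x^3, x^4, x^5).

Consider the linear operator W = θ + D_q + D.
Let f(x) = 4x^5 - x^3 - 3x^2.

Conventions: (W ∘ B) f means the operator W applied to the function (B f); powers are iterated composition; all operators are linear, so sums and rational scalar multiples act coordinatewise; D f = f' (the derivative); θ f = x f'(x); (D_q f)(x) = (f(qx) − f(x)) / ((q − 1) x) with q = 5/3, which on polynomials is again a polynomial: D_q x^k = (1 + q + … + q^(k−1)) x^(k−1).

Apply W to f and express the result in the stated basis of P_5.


the result is g(x) = 20x^5 + (7384/81)x^4 - 3x^3 - (130/9)x^2 - 14x

θ f = 20x^5 - 3x^3 - 6x^2
D_q f = (5764/81)x^4 - (49/9)x^2 - 8x
D f = 20x^4 - 3x^2 - 6x
(θ + D_q + D) f = 20x^5 + (7384/81)x^4 - 3x^3 - (130/9)x^2 - 14x


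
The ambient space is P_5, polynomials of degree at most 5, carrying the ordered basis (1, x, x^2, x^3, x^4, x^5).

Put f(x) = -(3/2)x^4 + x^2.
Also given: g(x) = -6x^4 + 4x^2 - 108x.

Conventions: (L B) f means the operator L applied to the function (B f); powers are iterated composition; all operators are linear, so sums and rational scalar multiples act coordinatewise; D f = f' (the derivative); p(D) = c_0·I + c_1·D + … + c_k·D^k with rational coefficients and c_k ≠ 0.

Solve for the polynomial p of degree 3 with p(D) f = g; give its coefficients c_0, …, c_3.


p(D) = 4·I + 3·D^3, i.e. c_0 = 4, c_1 = 0, c_2 = 0, c_3 = 3

D^0 f = -(3/2)x^4 + x^2
D^1 f = -6x^3 + 2x
D^2 f = -18x^2 + 2
D^3 f = -36x
matching coefficients of g against c_0 f + c_1 Df + … from the top degree down determines the c_i
solution: c_0 = 4, c_1 = 0, c_2 = 0, c_3 = 3


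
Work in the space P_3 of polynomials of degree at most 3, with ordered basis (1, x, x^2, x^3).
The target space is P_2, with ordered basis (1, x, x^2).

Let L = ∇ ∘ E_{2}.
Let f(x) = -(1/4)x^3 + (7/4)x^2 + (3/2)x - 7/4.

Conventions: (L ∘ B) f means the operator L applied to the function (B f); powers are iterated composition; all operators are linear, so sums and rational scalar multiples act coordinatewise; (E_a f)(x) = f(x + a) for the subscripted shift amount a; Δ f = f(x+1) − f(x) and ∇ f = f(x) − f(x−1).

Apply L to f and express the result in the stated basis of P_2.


g(x) = -(3/4)x^2 + (5/4)x + 5

E_{2} f = -(1/4)x^3 + (1/4)x^2 + (11/2)x + 25/4
∇ E_{2} f = -(3/4)x^2 + (5/4)x + 5


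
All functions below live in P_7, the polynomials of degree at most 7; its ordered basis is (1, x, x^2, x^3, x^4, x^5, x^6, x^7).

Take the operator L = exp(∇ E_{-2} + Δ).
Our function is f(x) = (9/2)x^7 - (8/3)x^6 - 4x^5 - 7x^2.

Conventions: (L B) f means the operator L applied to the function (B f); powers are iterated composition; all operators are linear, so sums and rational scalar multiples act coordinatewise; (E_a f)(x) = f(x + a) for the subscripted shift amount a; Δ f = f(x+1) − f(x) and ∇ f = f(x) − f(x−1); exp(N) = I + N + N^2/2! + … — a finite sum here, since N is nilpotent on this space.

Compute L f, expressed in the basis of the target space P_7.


the image equals g(x) = (9/2)x^7 + (181/3)x^6 - 36x^5 + 590x^4 + (29600/3)x^3 - 25029x^2 + 18344x + 66398

order-1 term: 63x^6 - 410x^5 + 3270x^4 - (32960/3)x^3 + 21794x^2 - 23056x + 30662/3
order-2 term: 378x^5 - 3940x^4 + 33880x^3 - 143440x^2 + 345976x - 1036580/3
order-3 term: 1260x^4 - (46640/3)x^3 + 124480x^2 - 472160x + 758536
order-4 term: 2520x^3 - 30880x^2 + 196320x - 1375360/3
order-5 term: 3024x^2 - 30752x + 113312
order-6 term: 2016x - 36800/3
order-7 term: 576
the series for exp(∇ E_{-2} + Δ) f terminates at order 7
exp(∇ E_{-2} + Δ) f = (9/2)x^7 + (181/3)x^6 - 36x^5 + 590x^4 + (29600/3)x^3 - 25029x^2 + 18344x + 66398
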